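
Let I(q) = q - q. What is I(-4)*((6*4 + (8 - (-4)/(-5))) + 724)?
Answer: 0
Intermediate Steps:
I(q) = 0
I(-4)*((6*4 + (8 - (-4)/(-5))) + 724) = 0*((6*4 + (8 - (-4)/(-5))) + 724) = 0*((24 + (8 - (-4)*(-1)/5)) + 724) = 0*((24 + (8 - 1*⅘)) + 724) = 0*((24 + (8 - ⅘)) + 724) = 0*((24 + 36/5) + 724) = 0*(156/5 + 724) = 0*(3776/5) = 0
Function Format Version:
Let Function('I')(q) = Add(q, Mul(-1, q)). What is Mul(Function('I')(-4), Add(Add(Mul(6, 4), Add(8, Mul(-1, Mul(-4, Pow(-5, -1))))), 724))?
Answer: 0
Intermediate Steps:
Function('I')(q) = 0
Mul(Function('I')(-4), Add(Add(Mul(6, 4), Add(8, Mul(-1, Mul(-4, Pow(-5, -1))))), 724)) = Mul(0, Add(Add(Mul(6, 4), Add(8, Mul(-1, Mul(-4, Pow(-5, -1))))), 724)) = Mul(0, Add(Add(24, Add(8, Mul(-1, Mul(-4, Rational(-1, 5))))), 724)) = Mul(0, Add(Add(24, Add(8, Mul(-1, Rational(4, 5)))), 724)) = Mul(0, Add(Add(24, Add(8, Rational(-4, 5))), 724)) = Mul(0, Add(Add(24, Rational(36, 5)), 724)) = Mul(0, Add(Rational(156, 5), 724)) = Mul(0, Rational(3776, 5)) = 0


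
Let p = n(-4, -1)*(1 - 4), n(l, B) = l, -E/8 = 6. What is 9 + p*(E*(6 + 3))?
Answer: -5175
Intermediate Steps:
E = -48 (E = -8*6 = -48)
p = 12 (p = -4*(1 - 4) = -4*(-3) = 12)
9 + p*(E*(6 + 3)) = 9 + 12*(-48*(6 + 3)) = 9 + 12*(-48*9) = 9 + 12*(-432) = 9 - 5184 = -5175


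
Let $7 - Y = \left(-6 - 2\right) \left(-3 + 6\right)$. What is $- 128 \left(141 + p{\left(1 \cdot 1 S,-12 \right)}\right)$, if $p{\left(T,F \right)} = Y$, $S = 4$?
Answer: $-22016$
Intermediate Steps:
$Y = 31$ ($Y = 7 - \left(-6 - 2\right) \left(-3 + 6\right) = 7 - \left(-8\right) 3 = 7 - -24 = 7 + 24 = 31$)
$p{\left(T,F \right)} = 31$
$- 128 \left(141 + p{\left(1 \cdot 1 S,-12 \right)}\right) = - 128 \left(141 + 31\right) = \left(-128\right) 172 = -22016$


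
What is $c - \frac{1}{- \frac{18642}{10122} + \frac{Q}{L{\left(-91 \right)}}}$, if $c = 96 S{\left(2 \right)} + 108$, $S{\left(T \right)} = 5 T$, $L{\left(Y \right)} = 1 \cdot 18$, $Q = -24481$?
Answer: $\frac{44167568730}{41355373} \approx 1068.0$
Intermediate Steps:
$L{\left(Y \right)} = 18$
$c = 1068$ ($c = 96 \cdot 5 \cdot 2 + 108 = 96 \cdot 10 + 108 = 960 + 108 = 1068$)
$c - \frac{1}{- \frac{18642}{10122} + \frac{Q}{L{\left(-91 \right)}}} = 1068 - \frac{1}{- \frac{18642}{10122} - \frac{24481}{18}} = 1068 - \frac{1}{\left(-18642\right) \frac{1}{10122} - \frac{24481}{18}} = 1068 - \frac{1}{- \frac{3107}{1687} - \frac{24481}{18}} = 1068 - \frac{1}{- \frac{41355373}{30366}} = 1068 - - \frac{30366}{41355373} = 1068 + \frac{30366}{41355373} = \frac{44167568730}{41355373}$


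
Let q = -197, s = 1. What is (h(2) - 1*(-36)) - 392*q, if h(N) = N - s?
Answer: 77261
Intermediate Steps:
h(N) = -1 + N (h(N) = N - 1*1 = N - 1 = -1 + N)
(h(2) - 1*(-36)) - 392*q = ((-1 + 2) - 1*(-36)) - 392*(-197) = (1 + 36) + 77224 = 37 + 77224 = 77261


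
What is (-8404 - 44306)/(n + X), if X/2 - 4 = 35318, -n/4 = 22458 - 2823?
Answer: 1255/188 ≈ 6.6755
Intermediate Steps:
n = -78540 (n = -4*(22458 - 2823) = -4*19635 = -78540)
X = 70644 (X = 8 + 2*35318 = 8 + 70636 = 70644)
(-8404 - 44306)/(n + X) = (-8404 - 44306)/(-78540 + 70644) = -52710/(-7896) = -52710*(-1/7896) = 1255/188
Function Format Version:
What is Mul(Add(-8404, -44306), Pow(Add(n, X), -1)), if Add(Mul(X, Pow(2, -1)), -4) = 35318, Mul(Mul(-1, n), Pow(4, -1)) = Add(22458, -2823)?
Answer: Rational(1255, 188) ≈ 6.6755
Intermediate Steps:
n = -78540 (n = Mul(-4, Add(22458, -2823)) = Mul(-4, 19635) = -78540)
X = 70644 (X = Add(8, Mul(2, 35318)) = Add(8, 70636) = 70644)
Mul(Add(-8404, -44306), Pow(Add(n, X), -1)) = Mul(Add(-8404, -44306), Pow(Add(-78540, 70644), -1)) = Mul(-52710, Pow(-7896, -1)) = Mul(-52710, Rational(-1, 7896)) = Rational(1255, 188)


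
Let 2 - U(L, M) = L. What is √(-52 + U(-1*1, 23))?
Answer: 7*I ≈ 7.0*I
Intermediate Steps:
U(L, M) = 2 - L
√(-52 + U(-1*1, 23)) = √(-52 + (2 - (-1))) = √(-52 + (2 - 1*(-1))) = √(-52 + (2 + 1)) = √(-52 + 3) = √(-49) = 7*I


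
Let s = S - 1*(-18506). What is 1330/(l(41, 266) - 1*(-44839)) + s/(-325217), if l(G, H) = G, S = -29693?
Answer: 93461117/1459573896 ≈ 0.064033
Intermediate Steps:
s = -11187 (s = -29693 - 1*(-18506) = -29693 + 18506 = -11187)
1330/(l(41, 266) - 1*(-44839)) + s/(-325217) = 1330/(41 - 1*(-44839)) - 11187/(-325217) = 1330/(41 + 44839) - 11187*(-1/325217) = 1330/44880 + 11187/325217 = 1330*(1/44880) + 11187/325217 = 133/4488 + 11187/325217 = 93461117/1459573896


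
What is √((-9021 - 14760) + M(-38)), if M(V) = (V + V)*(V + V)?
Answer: I*√18005 ≈ 134.18*I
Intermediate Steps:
M(V) = 4*V² (M(V) = (2*V)*(2*V) = 4*V²)
√((-9021 - 14760) + M(-38)) = √((-9021 - 14760) + 4*(-38)²) = √(-23781 + 4*1444) = √(-23781 + 5776) = √(-18005) = I*√18005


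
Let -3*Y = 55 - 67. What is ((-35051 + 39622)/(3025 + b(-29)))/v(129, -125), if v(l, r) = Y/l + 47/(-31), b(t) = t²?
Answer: -18279429/22960174 ≈ -0.79614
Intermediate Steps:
Y = 4 (Y = -(55 - 67)/3 = -⅓*(-12) = 4)
v(l, r) = -47/31 + 4/l (v(l, r) = 4/l + 47/(-31) = 4/l + 47*(-1/31) = 4/l - 47/31 = -47/31 + 4/l)
((-35051 + 39622)/(3025 + b(-29)))/v(129, -125) = ((-35051 + 39622)/(3025 + (-29)²))/(-47/31 + 4/129) = (4571/(3025 + 841))/(-47/31 + 4*(1/129)) = (4571/3866)/(-47/31 + 4/129) = (4571*(1/3866))/(-5939/3999) = (4571/3866)*(-3999/5939) = -18279429/22960174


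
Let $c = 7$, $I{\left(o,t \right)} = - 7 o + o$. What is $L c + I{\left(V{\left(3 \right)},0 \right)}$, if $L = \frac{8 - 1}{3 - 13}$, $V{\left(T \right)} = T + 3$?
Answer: $- \frac{409}{10} \approx -40.9$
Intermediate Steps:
$V{\left(T \right)} = 3 + T$
$I{\left(o,t \right)} = - 6 o$
$L = - \frac{7}{10}$ ($L = \frac{7}{-10} = 7 \left(- \frac{1}{10}\right) = - \frac{7}{10} \approx -0.7$)
$L c + I{\left(V{\left(3 \right)},0 \right)} = \left(- \frac{7}{10}\right) 7 - 6 \left(3 + 3\right) = - \frac{49}{10} - 36 = - \frac{409}{10}$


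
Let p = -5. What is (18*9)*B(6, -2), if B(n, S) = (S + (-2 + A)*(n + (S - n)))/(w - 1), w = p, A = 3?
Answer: 108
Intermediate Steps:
w = -5
B(n, S) = -S/3 (B(n, S) = (S + (-2 + 3)*(n + (S - n)))/(-5 - 1) = (S + 1*S)/(-6) = (S + S)*(-⅙) = (2*S)*(-⅙) = -S/3)
(18*9)*B(6, -2) = (18*9)*(-⅓*(-2)) = 162*(⅔) = 108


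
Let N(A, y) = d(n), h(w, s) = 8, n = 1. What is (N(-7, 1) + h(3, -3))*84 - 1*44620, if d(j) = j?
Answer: -43864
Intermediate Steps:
N(A, y) = 1
(N(-7, 1) + h(3, -3))*84 - 1*44620 = (1 + 8)*84 - 1*44620 = 9*84 - 44620 = 756 - 44620 = -43864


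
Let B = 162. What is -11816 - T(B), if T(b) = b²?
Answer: -38060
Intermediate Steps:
-11816 - T(B) = -11816 - 1*162² = -11816 - 1*26244 = -11816 - 26244 = -38060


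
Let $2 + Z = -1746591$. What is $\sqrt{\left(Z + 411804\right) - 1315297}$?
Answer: $3 i \sqrt{294454} \approx 1627.9 i$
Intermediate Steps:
$Z = -1746593$ ($Z = -2 - 1746591 = -1746593$)
$\sqrt{\left(Z + 411804\right) - 1315297} = \sqrt{\left(-1746593 + 411804\right) - 1315297} = \sqrt{-1334789 - 1315297} = \sqrt{-2650086} = 3 i \sqrt{294454}$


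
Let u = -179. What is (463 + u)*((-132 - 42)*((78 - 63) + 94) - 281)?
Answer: -5466148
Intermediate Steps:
(463 + u)*((-132 - 42)*((78 - 63) + 94) - 281) = (463 - 179)*((-132 - 42)*((78 - 63) + 94) - 281) = 284*(-174*(15 + 94) - 281) = 284*(-174*109 - 281) = 284*(-18966 - 281) = 284*(-19247) = -5466148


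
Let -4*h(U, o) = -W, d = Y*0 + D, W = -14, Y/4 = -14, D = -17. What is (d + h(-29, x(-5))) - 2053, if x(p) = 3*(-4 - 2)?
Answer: -4147/2 ≈ -2073.5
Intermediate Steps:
Y = -56 (Y = 4*(-14) = -56)
x(p) = -18 (x(p) = 3*(-6) = -18)
d = -17 (d = -56*0 - 17 = 0 - 17 = -17)
h(U, o) = -7/2 (h(U, o) = -(-1)*(-14)/4 = -¼*14 = -7/2)
(d + h(-29, x(-5))) - 2053 = (-17 - 7/2) - 2053 = -41/2 - 2053 = -4147/2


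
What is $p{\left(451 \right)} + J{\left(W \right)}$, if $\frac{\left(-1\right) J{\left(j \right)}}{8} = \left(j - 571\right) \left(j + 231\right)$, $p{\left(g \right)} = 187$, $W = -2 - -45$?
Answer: $1157563$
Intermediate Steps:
$W = 43$ ($W = -2 + 45 = 43$)
$J{\left(j \right)} = - 8 \left(-571 + j\right) \left(231 + j\right)$ ($J{\left(j \right)} = - 8 \left(j - 571\right) \left(j + 231\right) = - 8 \left(-571 + j\right) \left(231 + j\right)$)
$p{\left(451 \right)} + J{\left(W \right)} = 187 + \left(1055208 - 8 \cdot 43^{2} + 2720 \cdot 43\right) = 187 + \left(1055208 - 14792 + 116960\right) = 187 + 1157376 = 1157563$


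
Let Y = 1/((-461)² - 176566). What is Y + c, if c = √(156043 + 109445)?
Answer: 1/35955 + 4*√16593 ≈ 515.25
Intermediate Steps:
Y = 1/35955 (Y = 1/(212521 - 176566) = 1/35955 ≈ 2.7813e-5)
c = 4*√16593 (c = √265488 = 4*√16593 ≈ 515.25)
Y + c = 1/35955 + 4*√16593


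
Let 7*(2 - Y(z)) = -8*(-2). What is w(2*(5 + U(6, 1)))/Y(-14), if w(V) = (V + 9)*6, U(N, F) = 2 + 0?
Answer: -483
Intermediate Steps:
U(N, F) = 2
w(V) = 54 + 6*V (w(V) = (9 + V)*6 = 54 + 6*V)
Y(z) = -2/7 (Y(z) = 2 - (-8)*(-2)/7 = 2 - 1/7*16 = 2 - 16/7 = -2/7)
w(2*(5 + U(6, 1)))/Y(-14) = (54 + 6*(2*(5 + 2)))/(-2/7) = (54 + 6*(2*7))*(-7/2) = (54 + 6*14)*(-7/2) = (54 + 84)*(-7/2) = 138*(-7/2) = -483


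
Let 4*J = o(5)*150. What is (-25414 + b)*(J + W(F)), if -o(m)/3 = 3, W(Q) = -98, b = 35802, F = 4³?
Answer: -4523974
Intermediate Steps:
F = 64
o(m) = -9 (o(m) = -3*3 = -9)
J = -675/2 (J = (-9*150)/4 = (¼)*(-1350) = -675/2 ≈ -337.50)
(-25414 + b)*(J + W(F)) = (-25414 + 35802)*(-675/2 - 98) = 10388*(-871/2) = -4523974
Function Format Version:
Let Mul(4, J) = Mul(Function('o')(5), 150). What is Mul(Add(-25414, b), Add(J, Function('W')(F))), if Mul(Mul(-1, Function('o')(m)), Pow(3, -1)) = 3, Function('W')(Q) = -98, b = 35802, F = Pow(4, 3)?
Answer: -4523974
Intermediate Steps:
F = 64
Function('o')(m) = -9 (Function('o')(m) = Mul(-3, 3) = -9)
J = Rational(-675, 2) (J = Mul(Rational(1, 4), Mul(-9, 150)) = Mul(Rational(1, 4), -1350) = Rational(-675, 2) ≈ -337.50)
Mul(Add(-25414, b), Add(J, Function('W')(F))) = Mul(Add(-25414, 35802), Add(Rational(-675, 2), -98)) = Mul(10388, Rational(-871, 2)) = -4523974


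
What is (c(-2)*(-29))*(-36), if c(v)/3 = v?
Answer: -6264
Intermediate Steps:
c(v) = 3*v
(c(-2)*(-29))*(-36) = ((3*(-2))*(-29))*(-36) = -6*(-29)*(-36) = 174*(-36) = -6264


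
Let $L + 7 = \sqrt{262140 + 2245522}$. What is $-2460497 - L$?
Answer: $-2460490 - \sqrt{2507662} \approx -2.4621 \cdot 10^{6}$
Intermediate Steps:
$L = -7 + \sqrt{2507662}$ ($L = -7 + \sqrt{262140 + 2245522} = -7 + \sqrt{2507662} \approx 1576.6$)
$-2460497 - L = -2460497 - \left(-7 + \sqrt{2507662}\right) = -2460497 + \left(7 - \sqrt{2507662}\right) = -2460490 - \sqrt{2507662}$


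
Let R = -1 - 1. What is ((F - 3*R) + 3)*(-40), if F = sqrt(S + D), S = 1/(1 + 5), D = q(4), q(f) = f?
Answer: -360 - 100*sqrt(6)/3 ≈ -441.65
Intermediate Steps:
D = 4
R = -2
S = 1/6 ≈ 0.16667
F = 5*sqrt(6)/6 (F = sqrt(1/6 + 4) = sqrt(25/6) = 5*sqrt(6)/6 ≈ 2.0412)
((F - 3*R) + 3)*(-40) = ((5*sqrt(6)/6 - 3*(-2)) + 3)*(-40) = ((5*sqrt(6)/6 + 6) + 3)*(-40) = ((6 + 5*sqrt(6)/6) + 3)*(-40) = (9 + 5*sqrt(6)/6)*(-40) = -360 - 100*sqrt(6)/3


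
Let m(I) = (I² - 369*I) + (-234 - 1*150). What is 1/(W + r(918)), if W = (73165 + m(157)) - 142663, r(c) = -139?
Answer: -1/103305 ≈ -9.6801e-6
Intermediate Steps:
m(I) = -384 + I² - 369*I (m(I) = (I² - 369*I) + (-234 - 150) = (I² - 369*I) - 384 = -384 + I² - 369*I)
W = -103166 (W = (73165 + (-384 + 157² - 369*157)) - 142663 = (73165 + (-384 + 24649 - 57933)) - 142663 = (73165 - 33668) - 142663 = 39497 - 142663 = -103166)
1/(W + r(918)) = 1/(-103166 - 139) = 1/(-103305) = -1/103305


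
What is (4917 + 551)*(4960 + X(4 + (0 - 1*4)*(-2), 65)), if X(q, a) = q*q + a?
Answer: 28264092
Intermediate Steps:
X(q, a) = a + q**2 (X(q, a) = q**2 + a = a + q**2)
(4917 + 551)*(4960 + X(4 + (0 - 1*4)*(-2), 65)) = (4917 + 551)*(4960 + (65 + (4 + (0 - 1*4)*(-2))**2)) = 5468*(4960 + (65 + (4 + (0 - 4)*(-2))**2)) = 5468*(4960 + (65 + (4 - 4*(-2))**2)) = 5468*(4960 + (65 + (4 + 8)**2)) = 5468*(4960 + (65 + 12**2)) = 5468*(4960 + (65 + 144)) = 5468*(4960 + 209) = 5468*5169 = 28264092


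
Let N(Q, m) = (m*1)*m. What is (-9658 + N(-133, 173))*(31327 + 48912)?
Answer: 1626524769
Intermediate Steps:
N(Q, m) = m² (N(Q, m) = m*m = m²)
(-9658 + N(-133, 173))*(31327 + 48912) = (-9658 + 173²)*(31327 + 48912) = (-9658 + 29929)*80239 = 20271*80239 = 1626524769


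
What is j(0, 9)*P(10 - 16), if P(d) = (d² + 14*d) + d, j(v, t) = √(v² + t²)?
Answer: -486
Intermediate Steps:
j(v, t) = √(t² + v²)
P(d) = d² + 15*d
j(0, 9)*P(10 - 16) = √(9² + 0²)*((10 - 16)*(15 + (10 - 16))) = √(81 + 0)*(-6*(15 - 6)) = √81*(-6*9) = 9*(-54) = -486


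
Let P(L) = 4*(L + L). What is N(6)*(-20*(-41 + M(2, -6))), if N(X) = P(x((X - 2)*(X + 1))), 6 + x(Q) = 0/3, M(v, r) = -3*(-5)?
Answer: -24960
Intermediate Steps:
M(v, r) = 15
x(Q) = -6 (x(Q) = -6 + 0/3 = -6 + 0*(⅓) = -6 + 0 = -6)
P(L) = 8*L (P(L) = 4*(2*L) = 8*L)
N(X) = -48 (N(X) = 8*(-6) = -48)
N(6)*(-20*(-41 + M(2, -6))) = -(-960)*(-41 + 15) = -(-960)*(-26) = -48*520 = -24960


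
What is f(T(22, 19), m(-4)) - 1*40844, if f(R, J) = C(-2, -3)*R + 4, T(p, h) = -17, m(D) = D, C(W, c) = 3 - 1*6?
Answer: -40789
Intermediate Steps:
C(W, c) = -3 (C(W, c) = 3 - 6 = -3)
f(R, J) = 4 - 3*R (f(R, J) = -3*R + 4 = 4 - 3*R)
f(T(22, 19), m(-4)) - 1*40844 = (4 - 3*(-17)) - 1*40844 = (4 + 51) - 40844 = 55 - 40844 = -40789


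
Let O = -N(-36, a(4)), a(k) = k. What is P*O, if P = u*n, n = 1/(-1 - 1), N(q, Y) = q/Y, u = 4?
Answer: -18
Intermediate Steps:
n = -1/2 (n = 1/(-2) = -1/2 ≈ -0.50000)
O = 9 (O = -(-36)/4 = -1*(-9) = 9)
P = -2 (P = 4*(-1/2) = -2)
P*O = -2*9 = -18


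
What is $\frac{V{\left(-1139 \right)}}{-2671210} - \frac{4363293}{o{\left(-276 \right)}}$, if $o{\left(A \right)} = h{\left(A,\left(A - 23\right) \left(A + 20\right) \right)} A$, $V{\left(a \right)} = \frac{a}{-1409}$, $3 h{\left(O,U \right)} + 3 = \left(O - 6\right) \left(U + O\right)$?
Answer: $- \frac{161024821917461}{73012666120777260} \approx -0.0022054$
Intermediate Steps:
$h{\left(O,U \right)} = -1 + \frac{\left(-6 + O\right) \left(O + U\right)}{3}$ ($h{\left(O,U \right)} = -1 + \frac{\left(O - 6\right) \left(U + O\right)}{3} = -1 + \frac{\left(-6 + O\right) \left(O + U\right)}{3}$)
$V{\left(a \right)} = - \frac{a}{1409}$ ($V{\left(a \right)} = a \left(- \frac{1}{1409}\right) = - \frac{a}{1409}$)
$o{\left(A \right)} = A \left(-1 - 2 A + \frac{A^{2}}{3} - 2 \left(-23 + A\right) \left(20 + A\right) + \frac{A \left(-23 + A\right) \left(20 + A\right)}{3}\right)$ ($o{\left(A \right)} = \left(-1 - 2 A - 2 \left(A - 23\right) \left(A + 20\right) + \frac{A^{2}}{3} + \frac{A \left(A - 23\right) \left(A + 20\right)}{3}\right) A = \left(-1 - 2 A - 2 \left(-23 + A\right) \left(20 + A\right) + \frac{A^{2}}{3} + \frac{A \left(-23 + A\right) \left(20 + A\right)}{3}\right) A = \left(-1 - 2 A + \frac{A^{2}}{3} - 2 \left(-23 + A\right) \left(20 + A\right) + \frac{A \left(-23 + A\right) \left(20 + A\right)}{3}\right) A = A \left(-1 - 2 A + \frac{A^{2}}{3} - 2 \left(-23 + A\right) \left(20 + A\right) + \frac{A \left(-23 + A\right) \left(20 + A\right)}{3}\right)$)
$\frac{V{\left(-1139 \right)}}{-2671210} - \frac{4363293}{o{\left(-276 \right)}} = \frac{\left(- \frac{1}{1409}\right) \left(-1139\right)}{-2671210} - \frac{4363293}{\frac{1}{3} \left(-276\right) \left(2757 + \left(-276\right)^{3} - -123648 - 8 \left(-276\right)^{2}\right)} = \frac{1139}{1409} \left(- \frac{1}{2671210}\right) - \frac{4363293}{\frac{1}{3} \left(-276\right) \left(2757 - 21024576 + 123648 - 609408\right)} = - \frac{67}{221396170} - \frac{4363293}{\frac{1}{3} \left(-276\right) \left(2757 - 21024576 + 123648 - 609408\right)} = - \frac{67}{221396170} - \frac{4363293}{\frac{1}{3} \left(-276\right) \left(-21507579\right)} = - \frac{67}{221396170} - \frac{4363293}{1978697268} = - \frac{67}{221396170} - \frac{1454431}{659565756} = - \frac{161024821917461}{73012666120777260}$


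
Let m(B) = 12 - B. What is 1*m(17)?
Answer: -5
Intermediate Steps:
1*m(17) = 1*(12 - 1*17) = 1*(12 - 17) = 1*(-5) = -5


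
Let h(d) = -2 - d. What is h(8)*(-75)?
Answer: 750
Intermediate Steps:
h(8)*(-75) = (-2 - 1*8)*(-75) = (-2 - 8)*(-75) = -10*(-75) = 750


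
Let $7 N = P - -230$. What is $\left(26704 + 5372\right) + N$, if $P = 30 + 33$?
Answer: $\frac{224825}{7} \approx 32118.0$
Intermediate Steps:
$P = 63$
$N = \frac{293}{7}$ ($N = \frac{63 - -230}{7} = \frac{63 + 230}{7} = \frac{1}{7} \cdot 293 = \frac{293}{7} \approx 41.857$)
$\left(26704 + 5372\right) + N = \left(26704 + 5372\right) + \frac{293}{7} = 32076 + \frac{293}{7} = \frac{224825}{7}$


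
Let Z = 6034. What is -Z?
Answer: -6034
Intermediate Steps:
-Z = -1*6034 = -6034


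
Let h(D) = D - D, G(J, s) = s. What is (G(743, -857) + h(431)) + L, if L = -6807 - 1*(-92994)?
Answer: 85330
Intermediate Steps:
h(D) = 0
L = 86187 (L = -6807 + 92994 = 86187)
(G(743, -857) + h(431)) + L = (-857 + 0) + 86187 = -857 + 86187 = 85330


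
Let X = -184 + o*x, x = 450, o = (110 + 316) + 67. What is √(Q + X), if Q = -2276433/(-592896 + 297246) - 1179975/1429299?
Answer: √331037294539030511782/38644010 ≈ 470.82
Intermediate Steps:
o = 493 (o = 426 + 67 = 493)
X = 221666 (X = -184 + 493*450 = -184 + 221850 = 221666)
Q = 1328232191/193220050 (Q = -2276433/(-295650) - 1179975*1/1429299 = -2276433*(-1/295650) - 393325/476433 = 252937/32850 - 393325/476433 = 1328232191/193220050 ≈ 6.8742)
√(Q + X) = √(1328232191/193220050 + 221666) = √(42831643835491/193220050) = √331037294539030511782/38644010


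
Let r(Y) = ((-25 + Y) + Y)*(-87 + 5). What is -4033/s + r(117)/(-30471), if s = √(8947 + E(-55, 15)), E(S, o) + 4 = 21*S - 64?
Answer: 17138/30471 - 4033*√1931/3862 ≈ -45.326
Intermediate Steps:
E(S, o) = -68 + 21*S (E(S, o) = -4 + (21*S - 64) = -4 + (-64 + 21*S) = -68 + 21*S)
s = 2*√1931 (s = √(8947 + (-68 + 21*(-55))) = √(8947 + (-68 - 1155)) = √(8947 - 1223) = √7724 = 2*√1931 ≈ 87.886)
r(Y) = 2050 - 164*Y (r(Y) = (-25 + 2*Y)*(-82) = 2050 - 164*Y)
-4033/s + r(117)/(-30471) = -4033*√1931/3862 + (2050 - 164*117)/(-30471) = -4033*√1931/3862 + (2050 - 19188)*(-1/30471) = -4033*√1931/3862 - 17138*(-1/30471) = -4033*√1931/3862 + 17138/30471 = 17138/30471 - 4033*√1931/3862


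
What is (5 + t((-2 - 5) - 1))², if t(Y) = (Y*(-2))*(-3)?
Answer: 1849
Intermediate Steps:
t(Y) = 6*Y (t(Y) = -2*Y*(-3) = 6*Y)
(5 + t((-2 - 5) - 1))² = (5 + 6*((-2 - 5) - 1))² = (5 + 6*(-7 - 1))² = (5 + 6*(-8))² = (5 - 48)² = (-43)² = 1849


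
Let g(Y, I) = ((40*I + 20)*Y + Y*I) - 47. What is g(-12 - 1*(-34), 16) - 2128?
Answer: 12697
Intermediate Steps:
g(Y, I) = -47 + I*Y + Y*(20 + 40*I) (g(Y, I) = ((20 + 40*I)*Y + I*Y) - 47 = (Y*(20 + 40*I) + I*Y) - 47 = (I*Y + Y*(20 + 40*I)) - 47 = -47 + I*Y + Y*(20 + 40*I))
g(-12 - 1*(-34), 16) - 2128 = (-47 + 20*(-12 - 1*(-34)) + 41*16*(-12 - 1*(-34))) - 2128 = (-47 + 20*(-12 + 34) + 41*16*(-12 + 34)) - 2128 = (-47 + 20*22 + 41*16*22) - 2128 = (-47 + 440 + 14432) - 2128 = 14825 - 2128 = 12697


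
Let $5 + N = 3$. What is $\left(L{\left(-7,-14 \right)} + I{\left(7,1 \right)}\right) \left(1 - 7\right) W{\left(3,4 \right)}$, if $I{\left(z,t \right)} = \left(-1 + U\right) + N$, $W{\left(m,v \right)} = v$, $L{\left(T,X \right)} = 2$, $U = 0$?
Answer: $24$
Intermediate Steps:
$N = -2$ ($N = -5 + 3 = -2$)
$I{\left(z,t \right)} = -3$ ($I{\left(z,t \right)} = \left(-1 + 0\right) - 2 = -1 - 2 = -3$)
$\left(L{\left(-7,-14 \right)} + I{\left(7,1 \right)}\right) \left(1 - 7\right) W{\left(3,4 \right)} = \left(2 - 3\right) \left(1 - 7\right) 4 = - \left(-6\right) 4 = \left(-1\right) \left(-24\right) = 24$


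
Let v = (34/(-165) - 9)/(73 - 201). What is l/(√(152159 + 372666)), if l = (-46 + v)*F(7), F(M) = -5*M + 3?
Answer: 970001*√20993/69276900 ≈ 2.0287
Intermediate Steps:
F(M) = 3 - 5*M
v = 1519/21120 (v = (34*(-1/165) - 9)/(-128) = (-34/165 - 9)*(-1/128) = -1519/165*(-1/128) = 1519/21120 ≈ 0.071922)
l = 970001/660 (l = (-46 + 1519/21120)*(3 - 5*7) = -970001*(3 - 35)/21120 = -970001/21120*(-32) = 970001/660 ≈ 1469.7)
l/(√(152159 + 372666)) = 970001/(660*(√(152159 + 372666))) = 970001/(660*(√524825)) = 970001/(660*((5*√20993))) = 970001*(√20993/104965)/660 = 970001*√20993/69276900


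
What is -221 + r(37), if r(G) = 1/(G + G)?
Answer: -16353/74 ≈ -220.99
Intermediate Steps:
r(G) = 1/(2*G)
-221 + r(37) = -221 + (½)/37 = -221 + (½)*(1/37) = -221 + 1/74 = -16353/74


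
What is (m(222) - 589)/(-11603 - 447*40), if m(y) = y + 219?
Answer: 148/29483 ≈ 0.0050198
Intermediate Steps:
m(y) = 219 + y
(m(222) - 589)/(-11603 - 447*40) = ((219 + 222) - 589)/(-11603 - 447*40) = (441 - 589)/(-11603 - 17880) = -148/(-29483) = -148*(-1/29483) = 148/29483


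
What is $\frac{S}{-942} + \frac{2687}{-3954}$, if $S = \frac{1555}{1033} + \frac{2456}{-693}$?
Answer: $- \frac{150517007062}{222197863041} \approx -0.6774$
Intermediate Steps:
$S = - \frac{1459433}{715869}$ ($S = 1555 \cdot \frac{1}{1033} + 2456 \left(- \frac{1}{693}\right) = \frac{1555}{1033} - \frac{2456}{693} = - \frac{1459433}{715869} \approx -2.0387$)
$\frac{S}{-942} + \frac{2687}{-3954} = - \frac{1459433}{715869 \left(-942\right)} + \frac{2687}{-3954} = \left(- \frac{1459433}{715869}\right) \left(- \frac{1}{942}\right) + 2687 \left(- \frac{1}{3954}\right) = \frac{1459433}{674348598} - \frac{2687}{3954} = - \frac{150517007062}{222197863041}$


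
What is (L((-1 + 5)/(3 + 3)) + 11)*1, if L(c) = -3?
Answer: 8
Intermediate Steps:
(L((-1 + 5)/(3 + 3)) + 11)*1 = (-3 + 11)*1 = 8*1 = 8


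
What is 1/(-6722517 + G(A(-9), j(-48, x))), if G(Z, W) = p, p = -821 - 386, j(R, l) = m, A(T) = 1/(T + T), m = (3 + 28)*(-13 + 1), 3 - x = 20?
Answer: -1/6723724 ≈ -1.4873e-7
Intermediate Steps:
x = -17 (x = 3 - 1*20 = 3 - 20 = -17)
m = -372 (m = 31*(-12) = -372)
A(T) = 1/(2*T)
j(R, l) = -372
p = -1207
G(Z, W) = -1207
1/(-6722517 + G(A(-9), j(-48, x))) = 1/(-6722517 - 1207) = 1/(-6723724) = -1/6723724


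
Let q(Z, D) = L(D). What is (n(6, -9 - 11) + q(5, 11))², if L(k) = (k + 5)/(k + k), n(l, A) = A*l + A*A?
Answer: 9535744/121 ≈ 78808.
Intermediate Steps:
n(l, A) = A² + A*l (n(l, A) = A*l + A² = A² + A*l)
L(k) = (5 + k)/(2*k) (L(k) = (5 + k)/((2*k)) = (5 + k)*(1/(2*k)) = (5 + k)/(2*k))
q(Z, D) = (5 + D)/(2*D)
(n(6, -9 - 11) + q(5, 11))² = ((-9 - 11)*((-9 - 11) + 6) + (½)*(5 + 11)/11)² = (-20*(-20 + 6) + (½)*(1/11)*16)² = (-20*(-14) + 8/11)² = (280 + 8/11)² = (3088/11)² = 9535744/121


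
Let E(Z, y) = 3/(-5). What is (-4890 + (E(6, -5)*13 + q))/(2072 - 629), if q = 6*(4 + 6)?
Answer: -8063/2405 ≈ -3.3526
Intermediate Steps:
q = 60 (q = 6*10 = 60)
E(Z, y) = -⅗ (E(Z, y) = 3*(-⅕) = -⅗)
(-4890 + (E(6, -5)*13 + q))/(2072 - 629) = (-4890 + (-⅗*13 + 60))/(2072 - 629) = (-4890 + (-39/5 + 60))/1443 = (-4890 + 261/5)*(1/1443) = -24189/5*1/1443 = -8063/2405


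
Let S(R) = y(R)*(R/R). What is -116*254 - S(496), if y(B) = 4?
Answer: -29468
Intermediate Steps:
S(R) = 4 (S(R) = 4*(R/R) = 4*1 = 4)
-116*254 - S(496) = -116*254 - 1*4 = -29464 - 4 = -29468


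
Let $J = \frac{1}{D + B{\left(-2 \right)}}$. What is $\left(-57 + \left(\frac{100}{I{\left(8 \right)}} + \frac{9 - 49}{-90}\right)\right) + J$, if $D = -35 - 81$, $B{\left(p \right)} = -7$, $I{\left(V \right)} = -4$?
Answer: $- \frac{30097}{369} \approx -81.564$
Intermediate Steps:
$D = -116$ ($D = -35 - 81 = -116$)
$J = - \frac{1}{123}$ ($J = \frac{1}{-116 - 7} = \frac{1}{-123} = - \frac{1}{123} \approx -0.0081301$)
$\left(-57 + \left(\frac{100}{I{\left(8 \right)}} + \frac{9 - 49}{-90}\right)\right) + J = \left(-57 + \left(\frac{100}{-4} + \frac{9 - 49}{-90}\right)\right) - \frac{1}{123} = \left(-57 + \left(100 \left(- \frac{1}{4}\right) - - \frac{4}{9}\right)\right) - \frac{1}{123} = \left(-57 + \left(-25 + \frac{4}{9}\right)\right) - \frac{1}{123} = \left(-57 - \frac{221}{9}\right) - \frac{1}{123} = - \frac{734}{9} - \frac{1}{123} = - \frac{30097}{369}$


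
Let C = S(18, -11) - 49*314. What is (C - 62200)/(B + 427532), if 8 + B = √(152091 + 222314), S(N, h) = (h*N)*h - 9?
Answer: -32242577508/182776396171 + 75417*√374405/182776396171 ≈ -0.17615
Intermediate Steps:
S(N, h) = -9 + N*h² (S(N, h) = (N*h)*h - 9 = N*h² - 9 = -9 + N*h²)
B = -8 + √374405 (B = -8 + √(152091 + 222314) = -8 + √374405 ≈ 603.89)
C = -13217 (C = (-9 + 18*(-11)²) - 49*314 = (-9 + 18*121) - 15386 = (-9 + 2178) - 15386 = 2169 - 15386 = -13217)
(C - 62200)/(B + 427532) = (-13217 - 62200)/((-8 + √374405) + 427532) = -75417/(427524 + √374405)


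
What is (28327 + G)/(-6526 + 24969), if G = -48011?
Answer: -19684/18443 ≈ -1.0673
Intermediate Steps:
(28327 + G)/(-6526 + 24969) = (28327 - 48011)/(-6526 + 24969) = -19684/18443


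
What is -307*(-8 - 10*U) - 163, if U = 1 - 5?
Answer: -9987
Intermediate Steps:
U = -4
-307*(-8 - 10*U) - 163 = -307*(-8 - 10*(-4)) - 163 = -307*(-8 + 40) - 163 = -307*32 - 163 = -9824 - 163 = -9987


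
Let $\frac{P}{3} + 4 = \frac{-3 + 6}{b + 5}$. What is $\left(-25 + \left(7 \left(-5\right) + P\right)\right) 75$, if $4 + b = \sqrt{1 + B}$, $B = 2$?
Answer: $- \frac{11475}{2} + \frac{675 \sqrt{3}}{2} \approx -5152.9$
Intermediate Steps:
$b = -4 + \sqrt{3}$ ($b = -4 + \sqrt{1 + 2} = -4 + \sqrt{3} \approx -2.2679$)
$P = -12 + \frac{9}{1 + \sqrt{3}}$ ($P = -12 + 3 \frac{-3 + 6}{\left(-4 + \sqrt{3}\right) + 5} = -12 + 3 \frac{3}{1 + \sqrt{3}} = -12 + \frac{9}{1 + \sqrt{3}} \approx -8.7058$)
$\left(-25 + \left(7 \left(-5\right) + P\right)\right) 75 = \left(-25 + \left(7 \left(-5\right) - \left(\frac{33}{2} - \frac{9 \sqrt{3}}{2}\right)\right)\right) 75 = \left(-25 - \left(\frac{103}{2} - \frac{9 \sqrt{3}}{2}\right)\right) 75 = \left(- \frac{153}{2} + \frac{9 \sqrt{3}}{2}\right) 75 = - \frac{11475}{2} + \frac{675 \sqrt{3}}{2}$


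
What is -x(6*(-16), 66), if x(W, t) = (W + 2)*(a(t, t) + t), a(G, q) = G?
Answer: 12408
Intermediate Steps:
x(W, t) = 2*t*(2 + W) (x(W, t) = (W + 2)*(t + t) = (2 + W)*(2*t) = 2*t*(2 + W))
-x(6*(-16), 66) = -2*66*(2 + 6*(-16)) = -2*66*(2 - 96) = -2*66*(-94) = -1*(-12408) = 12408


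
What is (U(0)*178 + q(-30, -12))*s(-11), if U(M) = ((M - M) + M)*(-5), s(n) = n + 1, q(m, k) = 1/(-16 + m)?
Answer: 5/23 ≈ 0.21739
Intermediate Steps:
s(n) = 1 + n
U(M) = -5*M (U(M) = (0 + M)*(-5) = M*(-5) = -5*M)
(U(0)*178 + q(-30, -12))*s(-11) = (-5*0*178 + 1/(-16 - 30))*(1 - 11) = (0*178 + 1/(-46))*(-10) = (0 - 1/46)*(-10) = -1/46*(-10) = 5/23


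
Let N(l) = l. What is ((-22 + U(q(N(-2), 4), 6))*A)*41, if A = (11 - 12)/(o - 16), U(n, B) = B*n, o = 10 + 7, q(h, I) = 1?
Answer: 656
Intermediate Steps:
o = 17
A = -1 (A = (11 - 12)/(17 - 16) = -1/1 = -1*1 = -1)
((-22 + U(q(N(-2), 4), 6))*A)*41 = ((-22 + 6*1)*(-1))*41 = ((-22 + 6)*(-1))*41 = -16*(-1)*41 = 16*41 = 656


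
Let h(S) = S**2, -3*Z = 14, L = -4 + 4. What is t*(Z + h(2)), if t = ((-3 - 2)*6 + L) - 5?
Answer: 70/3 ≈ 23.333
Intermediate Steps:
L = 0
Z = -14/3 (Z = -1/3*14 = -14/3 ≈ -4.6667)
t = -35 (t = ((-3 - 2)*6 + 0) - 5 = (-5*6 + 0) - 5 = (-30 + 0) - 5 = -30 - 5 = -35)
t*(Z + h(2)) = -35*(-14/3 + 2**2) = -35*(-14/3 + 4) = -35*(-2/3) = 70/3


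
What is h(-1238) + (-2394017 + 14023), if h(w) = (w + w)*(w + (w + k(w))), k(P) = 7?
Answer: 3733250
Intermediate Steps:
h(w) = 2*w*(7 + 2*w) (h(w) = (w + w)*(w + (w + 7)) = (2*w)*(w + (7 + w)) = (2*w)*(7 + 2*w) = 2*w*(7 + 2*w))
h(-1238) + (-2394017 + 14023) = 2*(-1238)*(7 + 2*(-1238)) + (-2394017 + 14023) = 2*(-1238)*(7 - 2476) - 2379994 = 2*(-1238)*(-2469) - 2379994 = 6113244 - 2379994 = 3733250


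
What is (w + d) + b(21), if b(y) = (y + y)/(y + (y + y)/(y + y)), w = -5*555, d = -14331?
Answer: -188145/11 ≈ -17104.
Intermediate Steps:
w = -2775
b(y) = 2*y/(1 + y) (b(y) = (2*y)/(y + (2*y)/((2*y))) = (2*y)/(y + (2*y)*(1/(2*y))) = (2*y)/(y + 1) = (2*y)/(1 + y) = 2*y/(1 + y))
(w + d) + b(21) = (-2775 - 14331) + 2*21/(1 + 21) = -17106 + 2*21/22 = -17106 + 2*21*(1/22) = -17106 + 21/11 = -188145/11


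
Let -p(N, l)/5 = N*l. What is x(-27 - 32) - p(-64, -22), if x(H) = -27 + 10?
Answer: 7023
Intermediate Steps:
p(N, l) = -5*N*l
x(H) = -17
x(-27 - 32) - p(-64, -22) = -17 - (-5)*(-64)*(-22) = -17 - 1*(-7040) = -17 + 7040 = 7023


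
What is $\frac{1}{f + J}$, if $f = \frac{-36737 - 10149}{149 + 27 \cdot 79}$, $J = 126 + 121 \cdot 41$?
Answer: $\frac{163}{825832} \approx 0.00019738$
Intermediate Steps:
$J = 5087$ ($J = 126 + 4961 = 5087$)
$f = - \frac{3349}{163}$ ($f = \frac{-36737 - 10149}{149 + 2133} = - \frac{46886}{2282} = \left(-46886\right) \frac{1}{2282} = - \frac{3349}{163} \approx -20.546$)
$\frac{1}{f + J} = \frac{1}{- \frac{3349}{163} + 5087} = \frac{1}{\frac{825832}{163}} = \frac{163}{825832}$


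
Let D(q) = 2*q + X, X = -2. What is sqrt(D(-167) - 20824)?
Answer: 46*I*sqrt(10) ≈ 145.46*I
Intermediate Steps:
D(q) = -2 + 2*q (D(q) = 2*q - 2 = -2 + 2*q)
sqrt(D(-167) - 20824) = sqrt((-2 + 2*(-167)) - 20824) = sqrt((-2 - 334) - 20824) = sqrt(-336 - 20824) = sqrt(-21160) = 46*I*sqrt(10)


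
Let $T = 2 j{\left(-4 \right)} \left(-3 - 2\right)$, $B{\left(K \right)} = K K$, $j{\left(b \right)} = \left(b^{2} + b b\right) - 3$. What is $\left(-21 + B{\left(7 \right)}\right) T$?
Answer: $-8120$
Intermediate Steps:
$j{\left(b \right)} = -3 + 2 b^{2}$ ($j{\left(b \right)} = \left(b^{2} + b^{2}\right) - 3 = 2 b^{2} - 3 = -3 + 2 b^{2}$)
$B{\left(K \right)} = K^{2}$
$T = -290$ ($T = 2 \left(-3 + 2 \left(-4\right)^{2}\right) \left(-3 - 2\right) = 2 \left(-3 + 2 \cdot 16\right) \left(-5\right) = 2 \left(-3 + 32\right) \left(-5\right) = 2 \cdot 29 \left(-5\right) = 2 \left(-145\right) = -290$)
$\left(-21 + B{\left(7 \right)}\right) T = \left(-21 + 7^{2}\right) \left(-290\right) = \left(-21 + 49\right) \left(-290\right) = 28 \left(-290\right) = -8120$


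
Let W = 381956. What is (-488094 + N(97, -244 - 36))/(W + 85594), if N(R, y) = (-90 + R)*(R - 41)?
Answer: -243851/233775 ≈ -1.0431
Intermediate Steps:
N(R, y) = (-90 + R)*(-41 + R)
(-488094 + N(97, -244 - 36))/(W + 85594) = (-488094 + (3690 + 97² - 131*97))/(381956 + 85594) = (-488094 + (3690 + 9409 - 12707))/467550 = (-488094 + 392)*(1/467550) = -487702*1/467550 = -243851/233775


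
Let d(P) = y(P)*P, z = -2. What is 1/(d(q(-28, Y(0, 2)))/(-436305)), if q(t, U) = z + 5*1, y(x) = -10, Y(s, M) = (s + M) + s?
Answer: 29087/2 ≈ 14544.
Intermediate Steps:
Y(s, M) = M + 2*s (Y(s, M) = (M + s) + s = M + 2*s)
q(t, U) = 3 (q(t, U) = -2 + 5*1 = -2 + 5 = 3)
d(P) = -10*P
1/(d(q(-28, Y(0, 2)))/(-436305)) = 1/(-10*3/(-436305)) = 1/(-30*(-1/436305)) = 1/(2/29087) = 29087/2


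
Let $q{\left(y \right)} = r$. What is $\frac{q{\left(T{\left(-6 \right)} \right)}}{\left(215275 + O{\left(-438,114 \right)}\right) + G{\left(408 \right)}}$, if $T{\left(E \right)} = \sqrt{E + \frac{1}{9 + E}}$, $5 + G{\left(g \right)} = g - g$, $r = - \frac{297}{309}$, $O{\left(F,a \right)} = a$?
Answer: $- \frac{99}{22184552} \approx -4.4626 \cdot 10^{-6}$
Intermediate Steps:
$r = - \frac{99}{103}$ ($r = \left(-297\right) \frac{1}{309} = - \frac{99}{103} \approx -0.96117$)
$G{\left(g \right)} = -5$ ($G{\left(g \right)} = -5 + \left(g - g\right) = -5 + 0 = -5$)
$q{\left(y \right)} = - \frac{99}{103}$
$\frac{q{\left(T{\left(-6 \right)} \right)}}{\left(215275 + O{\left(-438,114 \right)}\right) + G{\left(408 \right)}} = - \frac{99}{103 \left(\left(215275 + 114\right) - 5\right)} = - \frac{99}{103 \left(215389 - 5\right)} = - \frac{99}{103 \cdot 215384} = \left(- \frac{99}{103}\right) \frac{1}{215384} = - \frac{99}{22184552}$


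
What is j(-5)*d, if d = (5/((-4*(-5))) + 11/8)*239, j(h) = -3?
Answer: -9321/8 ≈ -1165.1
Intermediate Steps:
d = 3107/8 (d = (5/20 + 11*(1/8))*239 = (5*(1/20) + 11/8)*239 = (1/4 + 11/8)*239 = (13/8)*239 = 3107/8 ≈ 388.38)
j(-5)*d = -3*3107/8 = -9321/8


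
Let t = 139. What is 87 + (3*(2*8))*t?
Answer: 6759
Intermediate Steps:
87 + (3*(2*8))*t = 87 + (3*(2*8))*139 = 87 + (3*16)*139 = 87 + 48*139 = 87 + 6672 = 6759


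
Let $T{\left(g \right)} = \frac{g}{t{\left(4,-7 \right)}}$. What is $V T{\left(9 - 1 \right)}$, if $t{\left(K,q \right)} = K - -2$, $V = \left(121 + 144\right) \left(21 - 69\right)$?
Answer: $-16960$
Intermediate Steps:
$V = -12720$ ($V = 265 \left(-48\right) = -12720$)
$t{\left(K,q \right)} = 2 + K$ ($t{\left(K,q \right)} = K + 2 = 2 + K$)
$T{\left(g \right)} = \frac{g}{6}$ ($T{\left(g \right)} = \frac{g}{2 + 4} = \frac{g}{6}$)
$V T{\left(9 - 1 \right)} = - 12720 \frac{9 - 1}{6} = - 12720 \cdot \frac{1}{6} \cdot 8 = \left(-12720\right) \frac{4}{3} = -16960$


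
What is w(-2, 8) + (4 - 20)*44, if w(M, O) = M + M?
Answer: -708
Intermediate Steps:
w(M, O) = 2*M
w(-2, 8) + (4 - 20)*44 = 2*(-2) + (4 - 20)*44 = -4 - 16*44 = -4 - 704 = -708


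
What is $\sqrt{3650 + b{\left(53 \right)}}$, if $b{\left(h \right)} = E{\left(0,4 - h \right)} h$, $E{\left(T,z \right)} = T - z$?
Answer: $\sqrt{6247} \approx 79.038$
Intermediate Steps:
$b{\left(h \right)} = h \left(-4 + h\right)$ ($b{\left(h \right)} = \left(0 - \left(4 - h\right)\right) h = \left(0 + \left(-4 + h\right)\right) h = \left(-4 + h\right) h = h \left(-4 + h\right)$)
$\sqrt{3650 + b{\left(53 \right)}} = \sqrt{3650 + 53 \left(-4 + 53\right)} = \sqrt{3650 + 53 \cdot 49} = \sqrt{3650 + 2597} = \sqrt{6247}$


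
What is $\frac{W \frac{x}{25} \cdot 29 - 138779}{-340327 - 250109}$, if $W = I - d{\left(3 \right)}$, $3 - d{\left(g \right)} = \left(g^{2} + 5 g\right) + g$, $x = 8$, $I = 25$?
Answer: $\frac{3458107}{14760900} \approx 0.23427$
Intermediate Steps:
$d{\left(g \right)} = 3 - g^{2} - 6 g$ ($d{\left(g \right)} = 3 - \left(\left(g^{2} + 5 g\right) + g\right) = 3 - \left(g^{2} + 6 g\right) = 3 - g^{2} - 6 g$)
$W = 49$ ($W = 25 - \left(3 - 3^{2} - 18\right) = 25 - \left(3 - 9 - 18\right) = 25 - -24 = 25 + 24 = 49$)
$\frac{W \frac{x}{25} \cdot 29 - 138779}{-340327 - 250109} = \frac{49 \cdot \frac{8}{25} \cdot 29 - 138779}{-340327 - 250109} = \frac{49 \cdot 8 \cdot \frac{1}{25} \cdot 29 - 138779}{-590436} = \left(49 \cdot \frac{8}{25} \cdot 29 - 138779\right) \left(- \frac{1}{590436}\right) = \left(\frac{392}{25} \cdot 29 - 138779\right) \left(- \frac{1}{590436}\right) = \left(\frac{11368}{25} - 138779\right) \left(- \frac{1}{590436}\right) = \left(- \frac{3458107}{25}\right) \left(- \frac{1}{590436}\right) = \frac{3458107}{14760900}$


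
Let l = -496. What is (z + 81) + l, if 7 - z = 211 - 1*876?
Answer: 257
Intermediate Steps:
z = 672 (z = 7 - (211 - 1*876) = 7 - (211 - 876) = 7 - 1*(-665) = 7 + 665 = 672)
(z + 81) + l = (672 + 81) - 496 = 753 - 496 = 257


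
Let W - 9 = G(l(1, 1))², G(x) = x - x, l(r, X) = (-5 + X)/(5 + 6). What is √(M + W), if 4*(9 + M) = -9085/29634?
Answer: I*√269224890/59268 ≈ 0.27685*I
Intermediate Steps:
l(r, X) = -5/11 + X/11 (l(r, X) = (-5 + X)/11 = (-5 + X)*(1/11) = -5/11 + X/11)
G(x) = 0
M = -1075909/118536 (M = -9 + (-9085/29634)/4 = -9 + (-9085*1/29634)/4 = -9 + (¼)*(-9085/29634) = -9 - 9085/118536 = -1075909/118536 ≈ -9.0766)
W = 9 (W = 9 + 0² = 9 + 0 = 9)
√(M + W) = √(-1075909/118536 + 9) = √(-9085/118536) = I*√269224890/59268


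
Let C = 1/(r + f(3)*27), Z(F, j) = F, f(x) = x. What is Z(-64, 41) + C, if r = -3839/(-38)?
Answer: -442650/6917 ≈ -63.995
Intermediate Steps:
r = 3839/38 (r = -3839*(-1/38) = 3839/38 ≈ 101.03)
C = 38/6917 (C = 1/(3839/38 + 3*27) = 1/(3839/38 + 81) = 1/(6917/38) = 38/6917 ≈ 0.0054937)
Z(-64, 41) + C = -64 + 38/6917 = -442650/6917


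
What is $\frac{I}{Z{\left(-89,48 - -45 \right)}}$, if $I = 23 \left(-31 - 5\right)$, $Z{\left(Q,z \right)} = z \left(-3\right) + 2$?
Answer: $\frac{828}{277} \approx 2.9892$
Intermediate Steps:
$Z{\left(Q,z \right)} = 2 - 3 z$ ($Z{\left(Q,z \right)} = - 3 z + 2 = 2 - 3 z$)
$I = -828$ ($I = 23 \left(-36\right) = -828$)
$\frac{I}{Z{\left(-89,48 - -45 \right)}} = - \frac{828}{2 - 3 \left(48 - -45\right)} = - \frac{828}{2 - 3 \left(48 + 45\right)} = - \frac{828}{2 - 279} = - \frac{828}{-277} = \left(-828\right) \left(- \frac{1}{277}\right) = \frac{828}{277}$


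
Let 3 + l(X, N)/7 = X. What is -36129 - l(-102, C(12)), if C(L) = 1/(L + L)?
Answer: -35394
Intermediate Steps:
C(L) = 1/(2*L)
l(X, N) = -21 + 7*X
-36129 - l(-102, C(12)) = -36129 - (-21 + 7*(-102)) = -36129 - (-21 - 714) = -36129 - 1*(-735) = -36129 + 735 = -35394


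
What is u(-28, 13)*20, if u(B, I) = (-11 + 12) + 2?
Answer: 60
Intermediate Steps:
u(B, I) = 3 (u(B, I) = 1 + 2 = 3)
u(-28, 13)*20 = 3*20 = 60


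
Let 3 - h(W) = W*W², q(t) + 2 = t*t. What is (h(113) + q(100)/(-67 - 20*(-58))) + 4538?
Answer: -1572113110/1093 ≈ -1.4383e+6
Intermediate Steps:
q(t) = -2 + t² (q(t) = -2 + t*t = -2 + t²)
h(W) = 3 - W³ (h(W) = 3 - W*W² = 3 - W³)
(h(113) + q(100)/(-67 - 20*(-58))) + 4538 = ((3 - 1*113³) + (-2 + 100²)/(-67 - 20*(-58))) + 4538 = ((3 - 1*1442897) + (-2 + 10000)/(-67 + 1160)) + 4538 = ((3 - 1442897) + 9998/1093) + 4538 = (-1442894 + 9998*(1/1093)) + 4538 = (-1442894 + 9998/1093) + 4538 = -1577073144/1093 + 4538 = -1572113110/1093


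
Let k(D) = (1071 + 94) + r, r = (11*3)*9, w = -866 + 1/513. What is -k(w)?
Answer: -1462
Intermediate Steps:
w = -444257/513 (w = -866 + 1/513 = -444257/513 ≈ -866.00)
r = 297 (r = 33*9 = 297)
k(D) = 1462 (k(D) = (1071 + 94) + 297 = 1165 + 297 = 1462)
-k(w) = -1*1462 = -1462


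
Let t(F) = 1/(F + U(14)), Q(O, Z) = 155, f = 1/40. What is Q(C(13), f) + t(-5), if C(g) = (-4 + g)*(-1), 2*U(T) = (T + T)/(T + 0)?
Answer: 619/4 ≈ 154.75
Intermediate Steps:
f = 1/40 ≈ 0.025000
U(T) = 1 (U(T) = ((T + T)/(T + 0))/2 = ((2*T)/T)/2 = (1/2)*2 = 1)
C(g) = 4 - g
t(F) = 1/(1 + F) (t(F) = 1/(F + 1) = 1/(1 + F))
Q(C(13), f) + t(-5) = 155 + 1/(1 - 5) = 155 + 1/(-4) = 155 - 1/4 = 619/4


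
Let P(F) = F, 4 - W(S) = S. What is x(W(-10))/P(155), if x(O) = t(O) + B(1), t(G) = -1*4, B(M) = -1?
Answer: -1/31 ≈ -0.032258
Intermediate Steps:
t(G) = -4
W(S) = 4 - S
x(O) = -5 (x(O) = -4 - 1 = -5)
x(W(-10))/P(155) = -5/155 = -5*1/155 = -1/31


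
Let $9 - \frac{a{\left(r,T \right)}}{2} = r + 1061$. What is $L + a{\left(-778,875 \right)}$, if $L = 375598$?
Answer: $375050$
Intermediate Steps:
$a{\left(r,T \right)} = -2104 - 2 r$ ($a{\left(r,T \right)} = 18 - 2 \left(r + 1061\right) = 18 - 2 \left(1061 + r\right) = 18 - \left(2122 + 2 r\right) = -2104 - 2 r$)
$L + a{\left(-778,875 \right)} = 375598 - 548 = 375050$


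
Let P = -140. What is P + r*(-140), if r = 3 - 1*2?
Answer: -280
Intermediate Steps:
r = 1 (r = 3 - 2 = 1)
P + r*(-140) = -140 + 1*(-140) = -140 - 140 = -280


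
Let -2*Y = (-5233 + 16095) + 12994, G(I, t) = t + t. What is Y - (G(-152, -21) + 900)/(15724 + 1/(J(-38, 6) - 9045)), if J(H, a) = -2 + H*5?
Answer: -1732461503082/145242587 ≈ -11928.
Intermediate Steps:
J(H, a) = -2 + 5*H
G(I, t) = 2*t
Y = -11928 (Y = -((-5233 + 16095) + 12994)/2 = -(10862 + 12994)/2 = -½*23856 = -11928)
Y - (G(-152, -21) + 900)/(15724 + 1/(J(-38, 6) - 9045)) = -11928 - (2*(-21) + 900)/(15724 + 1/((-2 + 5*(-38)) - 9045)) = -11928 - (-42 + 900)/(15724 + 1/((-2 - 190) - 9045)) = -11928 - 858/(15724 + 1/(-192 - 9045)) = -11928 - 858/(15724 + 1/(-9237)) = -11928 - 858/(15724 - 1/9237) = -11928 - 858/145242587/9237 = -11928 - 858*9237/145242587 = -11928 - 1*7925346/145242587 = -11928 - 7925346/145242587 = -1732461503082/145242587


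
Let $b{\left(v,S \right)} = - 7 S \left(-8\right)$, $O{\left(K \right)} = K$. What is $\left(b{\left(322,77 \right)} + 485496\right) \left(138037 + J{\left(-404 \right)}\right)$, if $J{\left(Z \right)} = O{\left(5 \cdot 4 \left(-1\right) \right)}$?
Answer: $67601830736$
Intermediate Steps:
$J{\left(Z \right)} = -20$ ($J{\left(Z \right)} = 5 \cdot 4 \left(-1\right) = 20 \left(-1\right) = -20$)
$b{\left(v,S \right)} = 56 S$
$\left(b{\left(322,77 \right)} + 485496\right) \left(138037 + J{\left(-404 \right)}\right) = \left(56 \cdot 77 + 485496\right) \left(138037 - 20\right) = \left(4312 + 485496\right) 138017 = 489808 \cdot 138017 = 67601830736$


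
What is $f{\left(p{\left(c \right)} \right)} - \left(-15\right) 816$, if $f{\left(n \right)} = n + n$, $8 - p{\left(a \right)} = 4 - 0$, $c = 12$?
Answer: $12248$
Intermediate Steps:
$p{\left(a \right)} = 4$ ($p{\left(a \right)} = 8 - \left(4 - 0\right) = 8 - \left(4 + 0\right) = 8 - 4 = 4$)
$f{\left(n \right)} = 2 n$
$f{\left(p{\left(c \right)} \right)} - \left(-15\right) 816 = 2 \cdot 4 - \left(-15\right) 816 = 8 - -12240 = 8 + 12240 = 12248$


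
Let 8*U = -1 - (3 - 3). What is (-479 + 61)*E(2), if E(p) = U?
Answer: 209/4 ≈ 52.250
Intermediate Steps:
U = -⅛ (U = (-1 - (3 - 3))/8 = (-1 - 1*0)/8 = (-1 + 0)/8 = (⅛)*(-1) = -⅛ ≈ -0.12500)
E(p) = -⅛
(-479 + 61)*E(2) = (-479 + 61)*(-⅛) = -418*(-⅛) = 209/4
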